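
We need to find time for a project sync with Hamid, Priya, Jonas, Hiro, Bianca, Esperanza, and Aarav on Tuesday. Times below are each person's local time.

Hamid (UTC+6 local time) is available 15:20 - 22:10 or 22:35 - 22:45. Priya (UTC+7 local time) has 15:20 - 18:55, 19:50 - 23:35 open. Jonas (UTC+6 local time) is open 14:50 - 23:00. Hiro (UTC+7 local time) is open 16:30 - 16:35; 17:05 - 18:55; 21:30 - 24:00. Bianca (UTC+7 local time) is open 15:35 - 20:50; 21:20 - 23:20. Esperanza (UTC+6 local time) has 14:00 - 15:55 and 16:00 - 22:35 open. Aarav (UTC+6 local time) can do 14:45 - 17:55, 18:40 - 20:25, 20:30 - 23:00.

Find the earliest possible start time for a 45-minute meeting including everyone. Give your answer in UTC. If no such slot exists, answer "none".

Hamid in UTC: 09:20-16:10, 16:35-16:45 (subtract 6h to convert from UTC+6).
Priya in UTC: 08:20-11:55, 12:50-16:35 (subtract 7h to convert from UTC+7).
Jonas in UTC: 08:50-17:00 (subtract 6h to convert from UTC+6).
Hiro in UTC: 09:30-09:35, 10:05-11:55, 14:30-17:00 (subtract 7h to convert from UTC+7).
Bianca in UTC: 08:35-13:50, 14:20-16:20 (subtract 7h to convert from UTC+7).
Esperanza in UTC: 08:00-09:55, 10:00-16:35 (subtract 6h to convert from UTC+6).
Aarav in UTC: 08:45-11:55, 12:40-14:25, 14:30-17:00 (subtract 6h to convert from UTC+6).
Hamid ∩ Priya: 09:20-11:55, 12:50-16:10.
Hamid ∩ Priya ∩ Jonas: 09:20-11:55, 12:50-16:10.
Hamid ∩ Priya ∩ Jonas ∩ Hiro: 09:30-09:35, 10:05-11:55, 14:30-16:10.
Hamid ∩ Priya ∩ Jonas ∩ Hiro ∩ Bianca: 09:30-09:35, 10:05-11:55, 14:30-16:10.
Hamid ∩ Priya ∩ Jonas ∩ Hiro ∩ Bianca ∩ Esperanza: 09:30-09:35, 10:05-11:55, 14:30-16:10.
Hamid ∩ Priya ∩ Jonas ∩ Hiro ∩ Bianca ∩ Esperanza ∩ Aarav: 09:30-09:35, 10:05-11:55, 14:30-16:10.
The first common window of at least 45 minutes is 10:05-11:55, so the earliest start is 10:05.

10:05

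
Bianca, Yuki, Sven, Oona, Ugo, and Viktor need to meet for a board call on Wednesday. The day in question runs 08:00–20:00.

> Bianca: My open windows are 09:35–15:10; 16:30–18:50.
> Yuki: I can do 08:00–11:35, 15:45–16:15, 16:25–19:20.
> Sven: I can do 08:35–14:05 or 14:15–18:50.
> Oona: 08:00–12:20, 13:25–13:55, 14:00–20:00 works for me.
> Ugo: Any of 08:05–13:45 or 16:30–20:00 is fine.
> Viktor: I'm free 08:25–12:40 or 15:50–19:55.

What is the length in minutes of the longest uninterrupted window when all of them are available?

140

Bianca ∩ Yuki: 09:35-11:35, 16:30-18:50.
Bianca ∩ Yuki ∩ Sven: 09:35-11:35, 16:30-18:50.
Bianca ∩ Yuki ∩ Sven ∩ Oona: 09:35-11:35, 16:30-18:50.
Bianca ∩ Yuki ∩ Sven ∩ Oona ∩ Ugo: 09:35-11:35, 16:30-18:50.
Bianca ∩ Yuki ∩ Sven ∩ Oona ∩ Ugo ∩ Viktor: 09:35-11:35, 16:30-18:50.
The longest is 16:30-18:50 at 140 minutes.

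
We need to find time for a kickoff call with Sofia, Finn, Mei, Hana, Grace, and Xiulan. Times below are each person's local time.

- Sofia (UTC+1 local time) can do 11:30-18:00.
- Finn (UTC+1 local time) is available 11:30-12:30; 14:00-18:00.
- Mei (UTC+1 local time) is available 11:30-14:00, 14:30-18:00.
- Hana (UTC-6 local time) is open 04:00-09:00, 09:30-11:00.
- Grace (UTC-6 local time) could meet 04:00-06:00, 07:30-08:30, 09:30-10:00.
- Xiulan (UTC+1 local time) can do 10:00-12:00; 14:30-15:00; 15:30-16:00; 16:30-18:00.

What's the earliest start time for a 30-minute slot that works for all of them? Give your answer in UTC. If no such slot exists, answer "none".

Sofia in UTC: 10:30-17:00 (subtract 1h to convert from UTC+1).
Finn in UTC: 10:30-11:30, 13:00-17:00 (subtract 1h to convert from UTC+1).
Mei in UTC: 10:30-13:00, 13:30-17:00 (subtract 1h to convert from UTC+1).
Hana in UTC: 10:00-15:00, 15:30-17:00 (add 6h to convert from UTC-6).
Grace in UTC: 10:00-12:00, 13:30-14:30, 15:30-16:00 (add 6h to convert from UTC-6).
Xiulan in UTC: 09:00-11:00, 13:30-14:00, 14:30-15:00, 15:30-17:00 (subtract 1h to convert from UTC+1).
Sofia ∩ Finn: 10:30-11:30, 13:00-17:00.
Sofia ∩ Finn ∩ Mei: 10:30-11:30, 13:30-17:00.
Sofia ∩ Finn ∩ Mei ∩ Hana: 10:30-11:30, 13:30-15:00, 15:30-17:00.
Sofia ∩ Finn ∩ Mei ∩ Hana ∩ Grace: 10:30-11:30, 13:30-14:30, 15:30-16:00.
Sofia ∩ Finn ∩ Mei ∩ Hana ∩ Grace ∩ Xiulan: 10:30-11:00, 13:30-14:00, 15:30-16:00.
So the common availability across everyone is 10:30-11:00, 13:30-14:00, 15:30-16:00.
The first common window of at least 30 minutes is 10:30-11:00, so the earliest start is 10:30.

10:30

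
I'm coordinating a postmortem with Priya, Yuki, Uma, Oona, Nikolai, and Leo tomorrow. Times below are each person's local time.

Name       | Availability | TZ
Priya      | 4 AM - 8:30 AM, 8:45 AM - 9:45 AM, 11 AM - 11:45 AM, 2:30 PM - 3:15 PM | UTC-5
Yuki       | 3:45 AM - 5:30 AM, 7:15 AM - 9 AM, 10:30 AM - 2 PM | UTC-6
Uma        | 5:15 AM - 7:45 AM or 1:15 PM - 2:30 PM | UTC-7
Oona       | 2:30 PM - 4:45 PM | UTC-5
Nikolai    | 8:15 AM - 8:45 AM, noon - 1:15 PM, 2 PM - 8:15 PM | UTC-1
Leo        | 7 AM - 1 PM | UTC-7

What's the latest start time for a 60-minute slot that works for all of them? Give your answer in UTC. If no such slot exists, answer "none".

Priya in UTC: 09:00-13:30, 13:45-14:45, 16:00-16:45, 19:30-20:15 (add 5h to convert from UTC-5).
Yuki in UTC: 09:45-11:30, 13:15-15:00, 16:30-20:00 (add 6h to convert from UTC-6).
Uma in UTC: 12:15-14:45, 20:15-21:30 (add 7h to convert from UTC-7).
Oona in UTC: 19:30-21:45 (add 5h to convert from UTC-5).
Nikolai in UTC: 09:15-09:45, 13:00-14:15, 15:00-21:15 (add 1h to convert from UTC-1).
Leo in UTC: 14:00-20:00 (add 7h to convert from UTC-7).
Priya ∩ Yuki: 09:45-11:30, 13:15-13:30, 13:45-14:45, 16:30-16:45, 19:30-20:00.
Priya ∩ Yuki ∩ Uma: 13:15-13:30, 13:45-14:45.
Priya ∩ Yuki ∩ Uma ∩ Oona: ∅.
Priya ∩ Yuki ∩ Uma ∩ Oona ∩ Nikolai: ∅.
Priya ∩ Yuki ∩ Uma ∩ Oona ∩ Nikolai ∩ Leo: ∅.
There is no time when everyone is free.
No common window is at least 60 minutes long.

none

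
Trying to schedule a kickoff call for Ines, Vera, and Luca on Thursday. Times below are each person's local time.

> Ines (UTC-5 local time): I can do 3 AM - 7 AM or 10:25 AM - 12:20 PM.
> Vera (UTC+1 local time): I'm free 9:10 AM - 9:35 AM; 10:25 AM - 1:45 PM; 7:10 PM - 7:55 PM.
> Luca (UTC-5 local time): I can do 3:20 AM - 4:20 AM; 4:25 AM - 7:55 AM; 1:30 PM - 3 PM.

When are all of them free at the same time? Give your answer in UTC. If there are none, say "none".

08:20-08:35, 09:25-12:00

Ines in UTC: 08:00-12:00, 15:25-17:20 (add 5h to convert from UTC-5).
Vera in UTC: 08:10-08:35, 09:25-12:45, 18:10-18:55 (subtract 1h to convert from UTC+1).
Luca in UTC: 08:20-09:20, 09:25-12:55, 18:30-20:00 (add 5h to convert from UTC-5).
Ines ∩ Vera: 08:10-08:35, 09:25-12:00.
Ines ∩ Vera ∩ Luca: 08:20-08:35, 09:25-12:00.
Those are the intersection windows.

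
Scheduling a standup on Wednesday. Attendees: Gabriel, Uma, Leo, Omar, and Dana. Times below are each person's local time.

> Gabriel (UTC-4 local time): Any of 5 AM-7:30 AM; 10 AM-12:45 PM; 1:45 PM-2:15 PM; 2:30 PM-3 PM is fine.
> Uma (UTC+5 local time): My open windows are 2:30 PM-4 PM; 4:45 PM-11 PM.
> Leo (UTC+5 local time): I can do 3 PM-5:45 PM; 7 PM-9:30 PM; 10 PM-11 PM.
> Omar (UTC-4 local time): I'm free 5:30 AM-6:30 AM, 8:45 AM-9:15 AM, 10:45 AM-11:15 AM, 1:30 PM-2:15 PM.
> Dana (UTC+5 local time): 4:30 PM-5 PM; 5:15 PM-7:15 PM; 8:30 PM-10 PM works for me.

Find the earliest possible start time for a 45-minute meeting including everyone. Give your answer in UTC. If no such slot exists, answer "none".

none

Gabriel in UTC: 09:00-11:30, 14:00-16:45, 17:45-18:15, 18:30-19:00 (add 4h to convert from UTC-4).
Uma in UTC: 09:30-11:00, 11:45-18:00 (subtract 5h to convert from UTC+5).
Leo in UTC: 10:00-12:45, 14:00-16:30, 17:00-18:00 (subtract 5h to convert from UTC+5).
Omar in UTC: 09:30-10:30, 12:45-13:15, 14:45-15:15, 17:30-18:15 (add 4h to convert from UTC-4).
Dana in UTC: 11:30-12:00, 12:15-14:15, 15:30-17:00 (subtract 5h to convert from UTC+5).
Gabriel ∩ Uma: 09:30-11:00, 14:00-16:45, 17:45-18:00.
Gabriel ∩ Uma ∩ Leo: 10:00-11:00, 14:00-16:30, 17:45-18:00.
Gabriel ∩ Uma ∩ Leo ∩ Omar: 10:00-10:30, 14:45-15:15, 17:45-18:00.
Gabriel ∩ Uma ∩ Leo ∩ Omar ∩ Dana: ∅.
There is no time when everyone is free.
No common window is at least 45 minutes long.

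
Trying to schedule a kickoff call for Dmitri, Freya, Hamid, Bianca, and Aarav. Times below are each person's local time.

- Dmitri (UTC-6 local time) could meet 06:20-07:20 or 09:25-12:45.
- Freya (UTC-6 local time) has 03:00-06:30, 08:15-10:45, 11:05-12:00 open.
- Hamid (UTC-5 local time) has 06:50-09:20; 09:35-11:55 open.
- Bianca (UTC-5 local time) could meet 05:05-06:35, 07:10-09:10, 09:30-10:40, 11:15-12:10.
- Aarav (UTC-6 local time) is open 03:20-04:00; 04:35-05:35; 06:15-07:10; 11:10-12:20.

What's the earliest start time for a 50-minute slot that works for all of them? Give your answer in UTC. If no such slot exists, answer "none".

none

Dmitri in UTC: 12:20-13:20, 15:25-18:45 (add 6h to convert from UTC-6).
Freya in UTC: 09:00-12:30, 14:15-16:45, 17:05-18:00 (add 6h to convert from UTC-6).
Hamid in UTC: 11:50-14:20, 14:35-16:55 (add 5h to convert from UTC-5).
Bianca in UTC: 10:05-11:35, 12:10-14:10, 14:30-15:40, 16:15-17:10 (add 5h to convert from UTC-5).
Aarav in UTC: 09:20-10:00, 10:35-11:35, 12:15-13:10, 17:10-18:20 (add 6h to convert from UTC-6).
Dmitri ∩ Freya: 12:20-12:30, 15:25-16:45, 17:05-18:00.
Dmitri ∩ Freya ∩ Hamid: 12:20-12:30, 15:25-16:45.
Dmitri ∩ Freya ∩ Hamid ∩ Bianca: 12:20-12:30, 15:25-15:40, 16:15-16:45.
Dmitri ∩ Freya ∩ Hamid ∩ Bianca ∩ Aarav: 12:20-12:30.
Those are the intersection windows.
No common window is at least 50 minutes long.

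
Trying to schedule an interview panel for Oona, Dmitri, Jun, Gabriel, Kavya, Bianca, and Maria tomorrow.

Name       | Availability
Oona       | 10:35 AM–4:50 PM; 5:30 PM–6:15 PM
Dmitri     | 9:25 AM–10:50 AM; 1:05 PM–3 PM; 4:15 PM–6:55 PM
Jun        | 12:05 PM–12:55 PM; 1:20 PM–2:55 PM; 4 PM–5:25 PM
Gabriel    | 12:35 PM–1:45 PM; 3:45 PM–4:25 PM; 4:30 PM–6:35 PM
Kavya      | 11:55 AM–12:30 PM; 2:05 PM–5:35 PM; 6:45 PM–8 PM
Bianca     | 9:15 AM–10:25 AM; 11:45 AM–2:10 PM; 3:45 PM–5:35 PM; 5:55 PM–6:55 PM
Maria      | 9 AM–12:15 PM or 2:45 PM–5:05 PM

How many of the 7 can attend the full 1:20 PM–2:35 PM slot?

3

Oona, Dmitri, and Jun can make the full 13:20-14:35 slot — that's 3.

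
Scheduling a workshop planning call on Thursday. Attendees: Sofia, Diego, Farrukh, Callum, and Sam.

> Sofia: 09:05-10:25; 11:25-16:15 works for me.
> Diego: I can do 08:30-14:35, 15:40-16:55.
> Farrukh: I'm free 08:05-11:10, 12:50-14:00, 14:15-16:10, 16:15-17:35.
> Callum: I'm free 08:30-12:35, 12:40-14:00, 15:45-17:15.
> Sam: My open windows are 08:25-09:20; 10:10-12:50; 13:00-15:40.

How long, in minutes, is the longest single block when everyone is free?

60

Sofia ∩ Diego: 09:05-10:25, 11:25-14:35, 15:40-16:15.
Sofia ∩ Diego ∩ Farrukh: 09:05-10:25, 12:50-14:00, 14:15-14:35, 15:40-16:10.
Sofia ∩ Diego ∩ Farrukh ∩ Callum: 09:05-10:25, 12:50-14:00, 15:45-16:10.
Sofia ∩ Diego ∩ Farrukh ∩ Callum ∩ Sam: 09:05-09:20, 10:10-10:25, 13:00-14:00.
So the common availability across everyone is 09:05-09:20, 10:10-10:25, 13:00-14:00.
The longest is 13:00-14:00 at 60 minutes.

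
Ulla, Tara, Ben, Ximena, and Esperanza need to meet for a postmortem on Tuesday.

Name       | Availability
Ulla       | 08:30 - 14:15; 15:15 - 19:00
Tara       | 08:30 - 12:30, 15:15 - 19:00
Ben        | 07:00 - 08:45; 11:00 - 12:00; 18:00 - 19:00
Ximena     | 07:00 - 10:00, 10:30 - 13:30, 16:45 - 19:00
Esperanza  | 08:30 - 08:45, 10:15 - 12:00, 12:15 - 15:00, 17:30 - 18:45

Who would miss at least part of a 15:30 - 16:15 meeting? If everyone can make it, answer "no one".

Ulla: free for 15:30-16:15. Tara: free for 15:30-16:15. Ben: not fully free for 15:30-16:15. Ximena: not fully free for 15:30-16:15. Esperanza: not fully free for 15:30-16:15.

Ben, Esperanza, Ximena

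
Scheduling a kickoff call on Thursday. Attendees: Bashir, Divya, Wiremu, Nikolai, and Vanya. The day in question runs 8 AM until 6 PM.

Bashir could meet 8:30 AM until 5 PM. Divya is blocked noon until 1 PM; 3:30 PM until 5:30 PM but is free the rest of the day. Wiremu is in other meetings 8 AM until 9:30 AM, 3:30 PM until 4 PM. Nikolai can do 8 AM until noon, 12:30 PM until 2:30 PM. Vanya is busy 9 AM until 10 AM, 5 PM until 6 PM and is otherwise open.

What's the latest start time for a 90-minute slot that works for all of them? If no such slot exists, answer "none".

Bashir free: 08:30-17:00.
Divya free: 08:00-12:00, 13:00-15:30, 17:30-18:00 (invert busy blocks within the working day).
Wiremu free: 09:30-15:30, 16:00-18:00 (invert busy blocks within the working day).
Nikolai free: 08:00-12:00, 12:30-14:30.
Vanya free: 08:00-09:00, 10:00-17:00 (invert busy blocks within the working day).
Bashir ∩ Divya: 08:30-12:00, 13:00-15:30.
Bashir ∩ Divya ∩ Wiremu: 09:30-12:00, 13:00-15:30.
Bashir ∩ Divya ∩ Wiremu ∩ Nikolai: 09:30-12:00, 13:00-14:30.
Bashir ∩ Divya ∩ Wiremu ∩ Nikolai ∩ Vanya: 10:00-12:00, 13:00-14:30.
Those are the intersection windows.
The last common window of at least 90 minutes is 13:00-14:30; a 90-minute meeting can start as late as 13:00 and still end by 14:30.

13:00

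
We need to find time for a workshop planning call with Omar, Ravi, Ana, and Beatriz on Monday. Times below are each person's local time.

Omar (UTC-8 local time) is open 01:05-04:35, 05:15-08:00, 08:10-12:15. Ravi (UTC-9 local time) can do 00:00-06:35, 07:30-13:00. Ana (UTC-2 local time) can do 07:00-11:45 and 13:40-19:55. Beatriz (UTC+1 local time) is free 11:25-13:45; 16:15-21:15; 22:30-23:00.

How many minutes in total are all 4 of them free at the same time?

Omar in UTC: 09:05-12:35, 13:15-16:00, 16:10-20:15 (add 8h to convert from UTC-8).
Ravi in UTC: 09:00-15:35, 16:30-22:00 (add 9h to convert from UTC-9).
Ana in UTC: 09:00-13:45, 15:40-21:55 (add 2h to convert from UTC-2).
Beatriz in UTC: 10:25-12:45, 15:15-20:15, 21:30-22:00 (subtract 1h to convert from UTC+1).
Omar ∩ Ravi: 09:05-12:35, 13:15-15:35, 16:30-20:15.
Omar ∩ Ravi ∩ Ana: 09:05-12:35, 13:15-13:45, 16:30-20:15.
Omar ∩ Ravi ∩ Ana ∩ Beatriz: 10:25-12:35, 16:30-20:15.
Summing the common windows: 130 + 225 = 355 minutes.

355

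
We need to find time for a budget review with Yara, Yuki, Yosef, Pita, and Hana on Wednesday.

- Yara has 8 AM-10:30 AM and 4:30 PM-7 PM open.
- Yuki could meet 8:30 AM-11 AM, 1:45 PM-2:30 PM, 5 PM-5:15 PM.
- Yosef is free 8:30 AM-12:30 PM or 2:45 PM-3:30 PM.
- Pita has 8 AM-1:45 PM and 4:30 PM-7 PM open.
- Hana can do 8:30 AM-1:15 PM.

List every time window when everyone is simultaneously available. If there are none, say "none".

Yara ∩ Yuki: 08:30-10:30, 17:00-17:15.
Yara ∩ Yuki ∩ Yosef: 08:30-10:30.
Yara ∩ Yuki ∩ Yosef ∩ Pita: 08:30-10:30.
Yara ∩ Yuki ∩ Yosef ∩ Pita ∩ Hana: 08:30-10:30.

08:30-10:30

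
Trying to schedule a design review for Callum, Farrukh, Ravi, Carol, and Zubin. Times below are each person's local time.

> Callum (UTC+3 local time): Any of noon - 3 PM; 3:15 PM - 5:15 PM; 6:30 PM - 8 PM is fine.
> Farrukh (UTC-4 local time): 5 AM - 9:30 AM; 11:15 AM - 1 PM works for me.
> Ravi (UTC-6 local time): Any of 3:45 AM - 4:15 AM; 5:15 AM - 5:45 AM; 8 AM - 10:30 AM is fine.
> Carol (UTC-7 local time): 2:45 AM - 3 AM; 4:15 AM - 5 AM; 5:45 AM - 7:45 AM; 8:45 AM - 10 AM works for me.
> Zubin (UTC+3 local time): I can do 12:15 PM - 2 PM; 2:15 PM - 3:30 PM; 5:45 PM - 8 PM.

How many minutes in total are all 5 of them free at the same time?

Callum in UTC: 09:00-12:00, 12:15-14:15, 15:30-17:00 (subtract 3h to convert from UTC+3).
Farrukh in UTC: 09:00-13:30, 15:15-17:00 (add 4h to convert from UTC-4).
Ravi in UTC: 09:45-10:15, 11:15-11:45, 14:00-16:30 (add 6h to convert from UTC-6).
Carol in UTC: 09:45-10:00, 11:15-12:00, 12:45-14:45, 15:45-17:00 (add 7h to convert from UTC-7).
Zubin in UTC: 09:15-11:00, 11:15-12:30, 14:45-17:00 (subtract 3h to convert from UTC+3).
Callum ∩ Farrukh: 09:00-12:00, 12:15-13:30, 15:30-17:00.
Callum ∩ Farrukh ∩ Ravi: 09:45-10:15, 11:15-11:45, 15:30-16:30.
Callum ∩ Farrukh ∩ Ravi ∩ Carol: 09:45-10:00, 11:15-11:45, 15:45-16:30.
Callum ∩ Farrukh ∩ Ravi ∩ Carol ∩ Zubin: 09:45-10:00, 11:15-11:45, 15:45-16:30.
Summing the common windows: 15 + 30 + 45 = 90 minutes.

90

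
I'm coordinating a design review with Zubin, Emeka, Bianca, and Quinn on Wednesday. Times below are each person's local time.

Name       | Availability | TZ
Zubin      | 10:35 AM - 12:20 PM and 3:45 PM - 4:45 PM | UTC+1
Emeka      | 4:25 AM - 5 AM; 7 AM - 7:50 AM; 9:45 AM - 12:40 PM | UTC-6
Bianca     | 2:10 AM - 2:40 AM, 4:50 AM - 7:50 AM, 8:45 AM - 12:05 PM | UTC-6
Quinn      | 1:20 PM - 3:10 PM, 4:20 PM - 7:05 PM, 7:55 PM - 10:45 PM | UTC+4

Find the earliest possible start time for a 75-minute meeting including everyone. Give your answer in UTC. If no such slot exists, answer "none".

none

Zubin in UTC: 09:35-11:20, 14:45-15:45 (subtract 1h to convert from UTC+1).
Emeka in UTC: 10:25-11:00, 13:00-13:50, 15:45-18:40 (add 6h to convert from UTC-6).
Bianca in UTC: 08:10-08:40, 10:50-13:50, 14:45-18:05 (add 6h to convert from UTC-6).
Quinn in UTC: 09:20-11:10, 12:20-15:05, 15:55-18:45 (subtract 4h to convert from UTC+4).
Zubin ∩ Emeka: 10:25-11:00.
Zubin ∩ Emeka ∩ Bianca: 10:50-11:00.
Zubin ∩ Emeka ∩ Bianca ∩ Quinn: 10:50-11:00.
No common window is at least 75 minutes long.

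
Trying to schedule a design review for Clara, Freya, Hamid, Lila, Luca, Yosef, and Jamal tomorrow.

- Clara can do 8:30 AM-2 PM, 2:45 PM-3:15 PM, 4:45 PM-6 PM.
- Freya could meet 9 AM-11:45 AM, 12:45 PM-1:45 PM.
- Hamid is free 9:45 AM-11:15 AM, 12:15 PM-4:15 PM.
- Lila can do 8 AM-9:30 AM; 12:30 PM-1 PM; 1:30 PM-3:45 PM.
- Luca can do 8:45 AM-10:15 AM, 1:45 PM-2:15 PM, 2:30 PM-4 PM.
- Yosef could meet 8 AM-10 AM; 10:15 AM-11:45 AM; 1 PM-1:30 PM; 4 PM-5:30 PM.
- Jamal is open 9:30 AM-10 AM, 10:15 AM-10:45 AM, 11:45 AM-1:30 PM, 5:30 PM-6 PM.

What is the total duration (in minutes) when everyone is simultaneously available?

0

Clara ∩ Freya: 09:00-11:45, 12:45-13:45.
Clara ∩ Freya ∩ Hamid: 09:45-11:15, 12:45-13:45.
Clara ∩ Freya ∩ Hamid ∩ Lila: 12:45-13:00, 13:30-13:45.
Clara ∩ Freya ∩ Hamid ∩ Lila ∩ Luca: ∅.
Clara ∩ Freya ∩ Hamid ∩ Lila ∩ Luca ∩ Yosef: ∅.
Clara ∩ Freya ∩ Hamid ∩ Lila ∩ Luca ∩ Yosef ∩ Jamal: ∅.
There is no time when everyone is free.
There is no common window, so the total is 0 minutes.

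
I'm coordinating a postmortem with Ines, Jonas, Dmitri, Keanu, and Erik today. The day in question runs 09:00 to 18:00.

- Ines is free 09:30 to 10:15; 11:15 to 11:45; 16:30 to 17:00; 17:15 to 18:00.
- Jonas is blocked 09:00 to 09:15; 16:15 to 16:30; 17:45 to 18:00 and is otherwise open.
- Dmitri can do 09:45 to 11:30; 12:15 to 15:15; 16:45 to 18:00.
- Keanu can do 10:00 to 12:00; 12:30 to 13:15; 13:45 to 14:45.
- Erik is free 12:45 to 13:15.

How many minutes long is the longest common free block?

Ines free: 09:30-10:15, 11:15-11:45, 16:30-17:00, 17:15-18:00.
Jonas free: 09:15-16:15, 16:30-17:45 (invert busy blocks within the working day).
Dmitri free: 09:45-11:30, 12:15-15:15, 16:45-18:00.
Keanu free: 10:00-12:00, 12:30-13:15, 13:45-14:45.
Erik free: 12:45-13:15.
Ines ∩ Jonas: 09:30-10:15, 11:15-11:45, 16:30-17:00, 17:15-17:45.
Ines ∩ Jonas ∩ Dmitri: 09:45-10:15, 11:15-11:30, 16:45-17:00, 17:15-17:45.
Ines ∩ Jonas ∩ Dmitri ∩ Keanu: 10:00-10:15, 11:15-11:30.
Ines ∩ Jonas ∩ Dmitri ∩ Keanu ∩ Erik: ∅.
There is no time when everyone is free.
No common window exists, so the longest block is 0 minutes.

0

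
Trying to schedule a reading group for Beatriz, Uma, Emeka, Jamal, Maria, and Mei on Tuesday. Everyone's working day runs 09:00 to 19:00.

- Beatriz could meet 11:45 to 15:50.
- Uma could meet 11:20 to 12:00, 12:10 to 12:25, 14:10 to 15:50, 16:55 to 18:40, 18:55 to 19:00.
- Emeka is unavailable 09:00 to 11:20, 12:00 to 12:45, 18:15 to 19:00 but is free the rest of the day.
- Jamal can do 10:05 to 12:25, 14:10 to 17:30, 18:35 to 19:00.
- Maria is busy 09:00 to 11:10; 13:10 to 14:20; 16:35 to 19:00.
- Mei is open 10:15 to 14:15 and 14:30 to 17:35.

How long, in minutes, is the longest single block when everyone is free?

Beatriz free: 11:45-15:50.
Uma free: 11:20-12:00, 12:10-12:25, 14:10-15:50, 16:55-18:40, 18:55-19:00.
Emeka free: 11:20-12:00, 12:45-18:15 (invert busy blocks within the working day).
Jamal free: 10:05-12:25, 14:10-17:30, 18:35-19:00.
Maria free: 11:10-13:10, 14:20-16:35 (invert busy blocks within the working day).
Mei free: 10:15-14:15, 14:30-17:35.
Beatriz ∩ Uma: 11:45-12:00, 12:10-12:25, 14:10-15:50.
Beatriz ∩ Uma ∩ Emeka: 11:45-12:00, 14:10-15:50.
Beatriz ∩ Uma ∩ Emeka ∩ Jamal: 11:45-12:00, 14:10-15:50.
Beatriz ∩ Uma ∩ Emeka ∩ Jamal ∩ Maria: 11:45-12:00, 14:20-15:50.
Beatriz ∩ Uma ∩ Emeka ∩ Jamal ∩ Maria ∩ Mei: 11:45-12:00, 14:30-15:50.
The longest is 14:30-15:50 at 80 minutes.

80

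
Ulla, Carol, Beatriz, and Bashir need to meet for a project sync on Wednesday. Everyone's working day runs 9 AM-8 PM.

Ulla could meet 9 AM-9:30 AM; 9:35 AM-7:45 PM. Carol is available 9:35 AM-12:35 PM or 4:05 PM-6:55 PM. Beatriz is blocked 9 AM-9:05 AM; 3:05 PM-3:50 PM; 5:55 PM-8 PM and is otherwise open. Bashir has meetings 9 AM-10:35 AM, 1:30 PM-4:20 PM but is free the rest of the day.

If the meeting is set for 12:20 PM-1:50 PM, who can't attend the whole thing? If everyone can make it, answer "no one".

Ulla free: 09:00-09:30, 09:35-19:45.
Carol free: 09:35-12:35, 16:05-18:55.
Beatriz free: 09:05-15:05, 15:50-17:55 (invert busy blocks within the working day).
Bashir free: 10:35-13:30, 16:20-20:00 (invert busy blocks within the working day).
Ulla: free for 12:20-13:50. Carol: not fully free for 12:20-13:50. Beatriz: free for 12:20-13:50. Bashir: not fully free for 12:20-13:50.

Bashir, Carol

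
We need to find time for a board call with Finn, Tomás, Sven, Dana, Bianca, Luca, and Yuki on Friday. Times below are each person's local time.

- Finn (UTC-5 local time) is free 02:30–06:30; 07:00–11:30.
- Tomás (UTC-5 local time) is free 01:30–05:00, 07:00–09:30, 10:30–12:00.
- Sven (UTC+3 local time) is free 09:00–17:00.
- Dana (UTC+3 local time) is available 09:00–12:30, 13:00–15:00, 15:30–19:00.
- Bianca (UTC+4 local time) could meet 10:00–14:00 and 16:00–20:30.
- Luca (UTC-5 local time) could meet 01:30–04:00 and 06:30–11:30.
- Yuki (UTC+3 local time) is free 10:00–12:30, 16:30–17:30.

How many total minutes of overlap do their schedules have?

Finn in UTC: 07:30-11:30, 12:00-16:30 (add 5h to convert from UTC-5).
Tomás in UTC: 06:30-10:00, 12:00-14:30, 15:30-17:00 (add 5h to convert from UTC-5).
Sven in UTC: 06:00-14:00 (subtract 3h to convert from UTC+3).
Dana in UTC: 06:00-09:30, 10:00-12:00, 12:30-16:00 (subtract 3h to convert from UTC+3).
Bianca in UTC: 06:00-10:00, 12:00-16:30 (subtract 4h to convert from UTC+4).
Luca in UTC: 06:30-09:00, 11:30-16:30 (add 5h to convert from UTC-5).
Yuki in UTC: 07:00-09:30, 13:30-14:30 (subtract 3h to convert from UTC+3).
Finn ∩ Tomás: 07:30-10:00, 12:00-14:30, 15:30-16:30.
Finn ∩ Tomás ∩ Sven: 07:30-10:00, 12:00-14:00.
Finn ∩ Tomás ∩ Sven ∩ Dana: 07:30-09:30, 12:30-14:00.
Finn ∩ Tomás ∩ Sven ∩ Dana ∩ Bianca: 07:30-09:30, 12:30-14:00.
Finn ∩ Tomás ∩ Sven ∩ Dana ∩ Bianca ∩ Luca: 07:30-09:00, 12:30-14:00.
Finn ∩ Tomás ∩ Sven ∩ Dana ∩ Bianca ∩ Luca ∩ Yuki: 07:30-09:00, 13:30-14:00.
So the common availability across everyone is 07:30-09:00, 13:30-14:00.
Summing the common windows: 90 + 30 = 120 minutes.

120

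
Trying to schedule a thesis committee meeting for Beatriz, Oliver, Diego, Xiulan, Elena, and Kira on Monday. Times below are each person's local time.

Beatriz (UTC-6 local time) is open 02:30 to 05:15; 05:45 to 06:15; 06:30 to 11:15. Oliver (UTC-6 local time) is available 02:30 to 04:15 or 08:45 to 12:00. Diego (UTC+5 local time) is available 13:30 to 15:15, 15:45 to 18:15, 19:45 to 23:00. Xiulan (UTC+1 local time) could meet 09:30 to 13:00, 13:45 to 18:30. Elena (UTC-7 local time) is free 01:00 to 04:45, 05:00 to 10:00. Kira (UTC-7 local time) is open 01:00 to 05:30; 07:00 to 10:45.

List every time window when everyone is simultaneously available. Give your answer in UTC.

Beatriz in UTC: 08:30-11:15, 11:45-12:15, 12:30-17:15 (add 6h to convert from UTC-6).
Oliver in UTC: 08:30-10:15, 14:45-18:00 (add 6h to convert from UTC-6).
Diego in UTC: 08:30-10:15, 10:45-13:15, 14:45-18:00 (subtract 5h to convert from UTC+5).
Xiulan in UTC: 08:30-12:00, 12:45-17:30 (subtract 1h to convert from UTC+1).
Elena in UTC: 08:00-11:45, 12:00-17:00 (add 7h to convert from UTC-7).
Kira in UTC: 08:00-12:30, 14:00-17:45 (add 7h to convert from UTC-7).
Beatriz ∩ Oliver: 08:30-10:15, 14:45-17:15.
Beatriz ∩ Oliver ∩ Diego: 08:30-10:15, 14:45-17:15.
Beatriz ∩ Oliver ∩ Diego ∩ Xiulan: 08:30-10:15, 14:45-17:15.
Beatriz ∩ Oliver ∩ Diego ∩ Xiulan ∩ Elena: 08:30-10:15, 14:45-17:00.
Beatriz ∩ Oliver ∩ Diego ∩ Xiulan ∩ Elena ∩ Kira: 08:30-10:15, 14:45-17:00.

08:30-10:15, 14:45-17:00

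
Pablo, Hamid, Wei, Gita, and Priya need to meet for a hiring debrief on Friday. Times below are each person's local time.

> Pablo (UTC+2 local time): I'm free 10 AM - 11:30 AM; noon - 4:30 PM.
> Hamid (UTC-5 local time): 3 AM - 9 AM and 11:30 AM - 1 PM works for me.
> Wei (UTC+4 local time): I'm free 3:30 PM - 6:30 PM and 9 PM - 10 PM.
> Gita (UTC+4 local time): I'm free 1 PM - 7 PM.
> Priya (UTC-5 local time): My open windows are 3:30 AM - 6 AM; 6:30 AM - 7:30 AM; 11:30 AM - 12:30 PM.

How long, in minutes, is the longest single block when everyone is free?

60

Pablo in UTC: 08:00-09:30, 10:00-14:30 (subtract 2h to convert from UTC+2).
Hamid in UTC: 08:00-14:00, 16:30-18:00 (add 5h to convert from UTC-5).
Wei in UTC: 11:30-14:30, 17:00-18:00 (subtract 4h to convert from UTC+4).
Gita in UTC: 09:00-15:00 (subtract 4h to convert from UTC+4).
Priya in UTC: 08:30-11:00, 11:30-12:30, 16:30-17:30 (add 5h to convert from UTC-5).
Pablo ∩ Hamid: 08:00-09:30, 10:00-14:00.
Pablo ∩ Hamid ∩ Wei: 11:30-14:00.
Pablo ∩ Hamid ∩ Wei ∩ Gita: 11:30-14:00.
Pablo ∩ Hamid ∩ Wei ∩ Gita ∩ Priya: 11:30-12:30.
The longest is 11:30-12:30 at 60 minutes.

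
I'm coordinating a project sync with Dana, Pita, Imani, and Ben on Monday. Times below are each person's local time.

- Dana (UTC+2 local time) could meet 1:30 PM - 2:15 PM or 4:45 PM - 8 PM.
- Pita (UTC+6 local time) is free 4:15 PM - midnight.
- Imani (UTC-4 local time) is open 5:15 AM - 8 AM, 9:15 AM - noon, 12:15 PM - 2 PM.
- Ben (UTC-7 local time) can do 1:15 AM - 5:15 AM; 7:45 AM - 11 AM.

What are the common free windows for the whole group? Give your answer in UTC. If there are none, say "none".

11:30-12:00, 14:45-16:00, 16:15-18:00

Dana in UTC: 11:30-12:15, 14:45-18:00 (subtract 2h to convert from UTC+2).
Pita in UTC: 10:15-18:00 (subtract 6h to convert from UTC+6).
Imani in UTC: 09:15-12:00, 13:15-16:00, 16:15-18:00 (add 4h to convert from UTC-4).
Ben in UTC: 08:15-12:15, 14:45-18:00 (add 7h to convert from UTC-7).
Dana ∩ Pita: 11:30-12:15, 14:45-18:00.
Dana ∩ Pita ∩ Imani: 11:30-12:00, 14:45-16:00, 16:15-18:00.
Dana ∩ Pita ∩ Imani ∩ Ben: 11:30-12:00, 14:45-16:00, 16:15-18:00.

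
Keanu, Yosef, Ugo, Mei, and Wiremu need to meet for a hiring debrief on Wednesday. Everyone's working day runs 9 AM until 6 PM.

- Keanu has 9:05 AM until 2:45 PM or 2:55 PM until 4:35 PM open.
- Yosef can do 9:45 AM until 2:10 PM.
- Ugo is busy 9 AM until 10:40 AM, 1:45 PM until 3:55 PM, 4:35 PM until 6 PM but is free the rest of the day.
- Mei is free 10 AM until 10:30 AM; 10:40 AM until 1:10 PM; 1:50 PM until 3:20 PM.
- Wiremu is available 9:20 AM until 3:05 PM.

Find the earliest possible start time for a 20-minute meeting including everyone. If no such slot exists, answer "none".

10:40

Keanu free: 09:05-14:45, 14:55-16:35.
Yosef free: 09:45-14:10.
Ugo free: 10:40-13:45, 15:55-16:35 (invert busy blocks within the working day).
Mei free: 10:00-10:30, 10:40-13:10, 13:50-15:20.
Wiremu free: 09:20-15:05.
Keanu ∩ Yosef: 09:45-14:10.
Keanu ∩ Yosef ∩ Ugo: 10:40-13:45.
Keanu ∩ Yosef ∩ Ugo ∩ Mei: 10:40-13:10.
Keanu ∩ Yosef ∩ Ugo ∩ Mei ∩ Wiremu: 10:40-13:10.
The first common window of at least 20 minutes is 10:40-13:10, so the earliest start is 10:40.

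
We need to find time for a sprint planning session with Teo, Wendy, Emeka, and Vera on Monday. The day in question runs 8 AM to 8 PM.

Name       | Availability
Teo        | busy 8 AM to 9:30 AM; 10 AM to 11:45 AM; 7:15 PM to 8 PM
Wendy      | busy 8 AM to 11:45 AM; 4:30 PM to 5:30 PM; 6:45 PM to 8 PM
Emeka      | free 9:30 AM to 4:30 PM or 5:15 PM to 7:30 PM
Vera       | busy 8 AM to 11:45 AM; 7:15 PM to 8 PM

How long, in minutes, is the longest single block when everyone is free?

Teo free: 09:30-10:00, 11:45-19:15 (invert busy blocks within the working day).
Wendy free: 11:45-16:30, 17:30-18:45 (invert busy blocks within the working day).
Emeka free: 09:30-16:30, 17:15-19:30.
Vera free: 11:45-19:15 (invert busy blocks within the working day).
Teo ∩ Wendy: 11:45-16:30, 17:30-18:45.
Teo ∩ Wendy ∩ Emeka: 11:45-16:30, 17:30-18:45.
Teo ∩ Wendy ∩ Emeka ∩ Vera: 11:45-16:30, 17:30-18:45.
The longest is 11:45-16:30 at 285 minutes.

285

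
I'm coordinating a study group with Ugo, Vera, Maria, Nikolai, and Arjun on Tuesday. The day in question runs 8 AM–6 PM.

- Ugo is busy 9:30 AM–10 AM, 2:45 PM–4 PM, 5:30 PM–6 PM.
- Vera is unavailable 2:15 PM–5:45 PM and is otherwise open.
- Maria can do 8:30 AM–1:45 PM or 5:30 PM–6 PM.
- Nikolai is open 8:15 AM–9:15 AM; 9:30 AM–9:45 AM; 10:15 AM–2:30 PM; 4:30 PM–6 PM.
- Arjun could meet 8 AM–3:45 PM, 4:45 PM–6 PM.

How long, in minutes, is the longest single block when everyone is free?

210

Ugo free: 08:00-09:30, 10:00-14:45, 16:00-17:30 (invert busy blocks within the working day).
Vera free: 08:00-14:15, 17:45-18:00 (invert busy blocks within the working day).
Maria free: 08:30-13:45, 17:30-18:00.
Nikolai free: 08:15-09:15, 09:30-09:45, 10:15-14:30, 16:30-18:00.
Arjun free: 08:00-15:45, 16:45-18:00.
Ugo ∩ Vera: 08:00-09:30, 10:00-14:15.
Ugo ∩ Vera ∩ Maria: 08:30-09:30, 10:00-13:45.
Ugo ∩ Vera ∩ Maria ∩ Nikolai: 08:30-09:15, 10:15-13:45.
Ugo ∩ Vera ∩ Maria ∩ Nikolai ∩ Arjun: 08:30-09:15, 10:15-13:45.
The longest is 10:15-13:45 at 210 minutes.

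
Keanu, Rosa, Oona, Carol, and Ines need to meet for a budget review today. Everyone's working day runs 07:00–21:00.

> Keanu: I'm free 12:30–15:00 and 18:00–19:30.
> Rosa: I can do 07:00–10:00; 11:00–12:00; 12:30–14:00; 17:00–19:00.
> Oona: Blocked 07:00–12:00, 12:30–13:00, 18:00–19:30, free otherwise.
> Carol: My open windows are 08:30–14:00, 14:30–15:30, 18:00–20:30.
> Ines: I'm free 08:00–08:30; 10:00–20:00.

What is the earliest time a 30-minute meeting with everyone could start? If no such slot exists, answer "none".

13:00

Keanu free: 12:30-15:00, 18:00-19:30.
Rosa free: 07:00-10:00, 11:00-12:00, 12:30-14:00, 17:00-19:00.
Oona free: 12:00-12:30, 13:00-18:00, 19:30-21:00 (invert busy blocks within the working day).
Carol free: 08:30-14:00, 14:30-15:30, 18:00-20:30.
Ines free: 08:00-08:30, 10:00-20:00.
Keanu ∩ Rosa: 12:30-14:00, 18:00-19:00.
Keanu ∩ Rosa ∩ Oona: 13:00-14:00.
Keanu ∩ Rosa ∩ Oona ∩ Carol: 13:00-14:00.
Keanu ∩ Rosa ∩ Oona ∩ Carol ∩ Ines: 13:00-14:00.
So the common availability across everyone is 13:00-14:00.
The first common window of at least 30 minutes is 13:00-14:00, so the earliest start is 13:00.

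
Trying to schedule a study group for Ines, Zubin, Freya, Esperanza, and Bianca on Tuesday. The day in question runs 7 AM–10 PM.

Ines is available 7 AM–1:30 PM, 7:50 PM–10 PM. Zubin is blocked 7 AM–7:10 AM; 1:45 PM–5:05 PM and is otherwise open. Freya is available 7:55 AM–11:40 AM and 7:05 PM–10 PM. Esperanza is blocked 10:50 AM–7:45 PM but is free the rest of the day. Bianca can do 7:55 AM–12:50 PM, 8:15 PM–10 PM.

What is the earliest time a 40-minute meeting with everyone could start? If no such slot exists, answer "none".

07:55

Ines free: 07:00-13:30, 19:50-22:00.
Zubin free: 07:10-13:45, 17:05-22:00 (invert busy blocks within the working day).
Freya free: 07:55-11:40, 19:05-22:00.
Esperanza free: 07:00-10:50, 19:45-22:00 (invert busy blocks within the working day).
Bianca free: 07:55-12:50, 20:15-22:00.
Ines ∩ Zubin: 07:10-13:30, 19:50-22:00.
Ines ∩ Zubin ∩ Freya: 07:55-11:40, 19:50-22:00.
Ines ∩ Zubin ∩ Freya ∩ Esperanza: 07:55-10:50, 19:50-22:00.
Ines ∩ Zubin ∩ Freya ∩ Esperanza ∩ Bianca: 07:55-10:50, 20:15-22:00.
The first common window of at least 40 minutes is 07:55-10:50, so the earliest start is 07:55.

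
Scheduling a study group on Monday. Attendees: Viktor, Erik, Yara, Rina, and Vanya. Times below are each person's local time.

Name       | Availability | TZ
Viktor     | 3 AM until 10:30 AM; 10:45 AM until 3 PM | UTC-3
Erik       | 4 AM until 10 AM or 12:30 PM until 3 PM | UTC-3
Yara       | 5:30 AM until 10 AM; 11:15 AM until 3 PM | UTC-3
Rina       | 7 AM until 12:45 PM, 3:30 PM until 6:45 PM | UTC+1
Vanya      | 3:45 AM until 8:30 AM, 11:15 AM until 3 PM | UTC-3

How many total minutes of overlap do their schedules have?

Viktor in UTC: 06:00-13:30, 13:45-18:00 (add 3h to convert from UTC-3).
Erik in UTC: 07:00-13:00, 15:30-18:00 (add 3h to convert from UTC-3).
Yara in UTC: 08:30-13:00, 14:15-18:00 (add 3h to convert from UTC-3).
Rina in UTC: 06:00-11:45, 14:30-17:45 (subtract 1h to convert from UTC+1).
Vanya in UTC: 06:45-11:30, 14:15-18:00 (add 3h to convert from UTC-3).
Viktor ∩ Erik: 07:00-13:00, 15:30-18:00.
Viktor ∩ Erik ∩ Yara: 08:30-13:00, 15:30-18:00.
Viktor ∩ Erik ∩ Yara ∩ Rina: 08:30-11:45, 15:30-17:45.
Viktor ∩ Erik ∩ Yara ∩ Rina ∩ Vanya: 08:30-11:30, 15:30-17:45.
Those are the intersection windows.
Summing the common windows: 180 + 135 = 315 minutes.

315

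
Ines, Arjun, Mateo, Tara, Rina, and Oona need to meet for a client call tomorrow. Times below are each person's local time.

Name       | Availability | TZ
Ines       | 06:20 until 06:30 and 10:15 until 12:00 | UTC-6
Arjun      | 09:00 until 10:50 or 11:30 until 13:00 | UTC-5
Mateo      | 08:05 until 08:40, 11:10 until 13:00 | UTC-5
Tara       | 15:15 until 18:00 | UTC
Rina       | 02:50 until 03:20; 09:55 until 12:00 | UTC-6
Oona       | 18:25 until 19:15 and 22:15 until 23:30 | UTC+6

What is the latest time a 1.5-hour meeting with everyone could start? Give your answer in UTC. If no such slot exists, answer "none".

Ines in UTC: 12:20-12:30, 16:15-18:00 (add 6h to convert from UTC-6).
Arjun in UTC: 14:00-15:50, 16:30-18:00 (add 5h to convert from UTC-5).
Mateo in UTC: 13:05-13:40, 16:10-18:00 (add 5h to convert from UTC-5).
Tara in UTC: 15:15-18:00.
Rina in UTC: 08:50-09:20, 15:55-18:00 (add 6h to convert from UTC-6).
Oona in UTC: 12:25-13:15, 16:15-17:30 (subtract 6h to convert from UTC+6).
Ines ∩ Arjun: 16:30-18:00.
Ines ∩ Arjun ∩ Mateo: 16:30-18:00.
Ines ∩ Arjun ∩ Mateo ∩ Tara: 16:30-18:00.
Ines ∩ Arjun ∩ Mateo ∩ Tara ∩ Rina: 16:30-18:00.
Ines ∩ Arjun ∩ Mateo ∩ Tara ∩ Rina ∩ Oona: 16:30-17:30.
No common window is at least 90 minutes long.

none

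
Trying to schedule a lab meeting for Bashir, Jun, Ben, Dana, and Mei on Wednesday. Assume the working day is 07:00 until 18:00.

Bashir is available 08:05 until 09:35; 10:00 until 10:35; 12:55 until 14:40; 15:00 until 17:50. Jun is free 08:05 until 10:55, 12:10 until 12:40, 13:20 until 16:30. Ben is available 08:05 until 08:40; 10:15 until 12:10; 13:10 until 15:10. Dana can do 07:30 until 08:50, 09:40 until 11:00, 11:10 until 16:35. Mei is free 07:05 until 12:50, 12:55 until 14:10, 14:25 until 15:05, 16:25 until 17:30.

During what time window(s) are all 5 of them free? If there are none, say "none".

Bashir ∩ Jun: 08:05-09:35, 10:00-10:35, 13:20-14:40, 15:00-16:30.
Bashir ∩ Jun ∩ Ben: 08:05-08:40, 10:15-10:35, 13:20-14:40, 15:00-15:10.
Bashir ∩ Jun ∩ Ben ∩ Dana: 08:05-08:40, 10:15-10:35, 13:20-14:40, 15:00-15:10.
Bashir ∩ Jun ∩ Ben ∩ Dana ∩ Mei: 08:05-08:40, 10:15-10:35, 13:20-14:10, 14:25-14:40, 15:00-15:05.

08:05-08:40, 10:15-10:35, 13:20-14:10, 14:25-14:40, 15:00-15:05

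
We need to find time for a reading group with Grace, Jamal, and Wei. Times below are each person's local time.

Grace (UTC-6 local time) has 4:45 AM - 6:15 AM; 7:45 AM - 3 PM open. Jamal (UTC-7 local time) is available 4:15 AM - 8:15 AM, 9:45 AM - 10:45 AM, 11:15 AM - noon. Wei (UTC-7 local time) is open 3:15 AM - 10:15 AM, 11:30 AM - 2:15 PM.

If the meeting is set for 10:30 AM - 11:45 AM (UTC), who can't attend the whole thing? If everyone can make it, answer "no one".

Grace in UTC: 10:45-12:15, 13:45-21:00 (add 6h to convert from UTC-6).
Jamal in UTC: 11:15-15:15, 16:45-17:45, 18:15-19:00 (add 7h to convert from UTC-7).
Wei in UTC: 10:15-17:15, 18:30-21:15 (add 7h to convert from UTC-7).
Grace: not fully free for 10:30-11:45. Jamal: not fully free for 10:30-11:45. Wei: free for 10:30-11:45.

Grace, Jamal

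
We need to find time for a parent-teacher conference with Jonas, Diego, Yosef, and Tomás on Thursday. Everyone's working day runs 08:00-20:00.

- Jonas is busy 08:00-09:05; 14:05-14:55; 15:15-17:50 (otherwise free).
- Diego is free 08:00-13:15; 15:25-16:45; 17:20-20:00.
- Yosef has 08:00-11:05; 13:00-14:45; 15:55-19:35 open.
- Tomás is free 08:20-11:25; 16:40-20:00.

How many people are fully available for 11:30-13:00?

Jonas free: 09:05-14:05, 14:55-15:15, 17:50-20:00 (invert busy blocks within the working day).
Diego free: 08:00-13:15, 15:25-16:45, 17:20-20:00.
Yosef free: 08:00-11:05, 13:00-14:45, 15:55-19:35.
Tomás free: 08:20-11:25, 16:40-20:00.
Jonas and Diego can make the full 11:30-13:00 slot — that's 2.

2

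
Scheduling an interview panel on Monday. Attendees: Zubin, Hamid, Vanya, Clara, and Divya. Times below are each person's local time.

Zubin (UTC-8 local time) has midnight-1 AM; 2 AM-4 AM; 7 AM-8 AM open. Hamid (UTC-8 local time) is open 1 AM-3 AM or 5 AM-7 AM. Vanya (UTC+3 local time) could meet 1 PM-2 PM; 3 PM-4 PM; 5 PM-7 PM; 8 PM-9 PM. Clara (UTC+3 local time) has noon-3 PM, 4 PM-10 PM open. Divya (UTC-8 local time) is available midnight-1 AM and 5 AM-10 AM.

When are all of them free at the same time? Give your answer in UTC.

Zubin in UTC: 08:00-09:00, 10:00-12:00, 15:00-16:00 (add 8h to convert from UTC-8).
Hamid in UTC: 09:00-11:00, 13:00-15:00 (add 8h to convert from UTC-8).
Vanya in UTC: 10:00-11:00, 12:00-13:00, 14:00-16:00, 17:00-18:00 (subtract 3h to convert from UTC+3).
Clara in UTC: 09:00-12:00, 13:00-19:00 (subtract 3h to convert from UTC+3).
Divya in UTC: 08:00-09:00, 13:00-18:00 (add 8h to convert from UTC-8).
Zubin ∩ Hamid: 10:00-11:00.
Zubin ∩ Hamid ∩ Vanya: 10:00-11:00.
Zubin ∩ Hamid ∩ Vanya ∩ Clara: 10:00-11:00.
Zubin ∩ Hamid ∩ Vanya ∩ Clara ∩ Divya: ∅.
There is no time when everyone is free.

none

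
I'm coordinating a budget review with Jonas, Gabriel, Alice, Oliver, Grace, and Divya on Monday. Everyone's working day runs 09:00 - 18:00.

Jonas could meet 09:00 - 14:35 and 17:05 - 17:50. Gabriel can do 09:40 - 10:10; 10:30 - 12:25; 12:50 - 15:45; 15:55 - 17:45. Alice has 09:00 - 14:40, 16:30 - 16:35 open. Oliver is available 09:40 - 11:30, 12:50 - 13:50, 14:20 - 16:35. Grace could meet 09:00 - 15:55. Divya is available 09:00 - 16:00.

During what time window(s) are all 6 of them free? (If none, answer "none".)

09:40-10:10, 10:30-11:30, 12:50-13:50, 14:20-14:35

Jonas ∩ Gabriel: 09:40-10:10, 10:30-12:25, 12:50-14:35, 17:05-17:45.
Jonas ∩ Gabriel ∩ Alice: 09:40-10:10, 10:30-12:25, 12:50-14:35.
Jonas ∩ Gabriel ∩ Alice ∩ Oliver: 09:40-10:10, 10:30-11:30, 12:50-13:50, 14:20-14:35.
Jonas ∩ Gabriel ∩ Alice ∩ Oliver ∩ Grace: 09:40-10:10, 10:30-11:30, 12:50-13:50, 14:20-14:35.
Jonas ∩ Gabriel ∩ Alice ∩ Oliver ∩ Grace ∩ Divya: 09:40-10:10, 10:30-11:30, 12:50-13:50, 14:20-14:35.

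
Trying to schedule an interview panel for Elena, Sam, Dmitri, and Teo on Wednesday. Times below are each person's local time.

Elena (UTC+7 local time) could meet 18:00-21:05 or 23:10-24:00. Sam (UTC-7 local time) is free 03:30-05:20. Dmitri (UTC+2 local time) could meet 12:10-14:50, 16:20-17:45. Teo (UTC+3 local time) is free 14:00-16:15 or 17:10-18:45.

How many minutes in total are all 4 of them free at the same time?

80

Elena in UTC: 11:00-14:05, 16:10-17:00 (subtract 7h to convert from UTC+7).
Sam in UTC: 10:30-12:20 (add 7h to convert from UTC-7).
Dmitri in UTC: 10:10-12:50, 14:20-15:45 (subtract 2h to convert from UTC+2).
Teo in UTC: 11:00-13:15, 14:10-15:45 (subtract 3h to convert from UTC+3).
Elena ∩ Sam: 11:00-12:20.
Elena ∩ Sam ∩ Dmitri: 11:00-12:20.
Elena ∩ Sam ∩ Dmitri ∩ Teo: 11:00-12:20.
That's a single block of 80 minutes.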